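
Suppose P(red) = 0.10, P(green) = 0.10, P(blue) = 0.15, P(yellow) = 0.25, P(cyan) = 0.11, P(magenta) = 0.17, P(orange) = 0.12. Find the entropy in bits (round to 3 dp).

2.727 bits

H = −Σ pᵢ log₂ pᵢ.
−0.10·log₂(0.10) = 0.3322
−0.10·log₂(0.10) = 0.3322
−0.15·log₂(0.15) = 0.4105
−0.25·log₂(0.25) = 0.5000
−0.11·log₂(0.11) = 0.3503
−0.17·log₂(0.17) = 0.4346
−0.12·log₂(0.12) = 0.3671
Sum ≈ 2.7269 → 2.727 bits.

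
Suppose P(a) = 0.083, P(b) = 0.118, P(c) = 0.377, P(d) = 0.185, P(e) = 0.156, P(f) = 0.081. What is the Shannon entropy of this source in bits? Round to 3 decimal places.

H = −Σ pᵢ log₂ pᵢ.
−0.083·log₂(0.083) = 0.2980
−0.118·log₂(0.118) = 0.3638
−0.377·log₂(0.377) = 0.5306
−0.185·log₂(0.185) = 0.4504
−0.156·log₂(0.156) = 0.4181
−0.081·log₂(0.081) = 0.2937
Sum ≈ 2.3546 → 2.355 bits.

2.355 bits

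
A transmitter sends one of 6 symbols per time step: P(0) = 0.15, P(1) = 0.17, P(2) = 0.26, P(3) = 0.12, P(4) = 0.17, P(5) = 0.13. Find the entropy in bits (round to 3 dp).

H = −Σ pᵢ log₂ pᵢ.
−0.15·log₂(0.15) = 0.4105
−0.17·log₂(0.17) = 0.4346
−0.26·log₂(0.26) = 0.5053
−0.12·log₂(0.12) = 0.3671
−0.17·log₂(0.17) = 0.4346
−0.13·log₂(0.13) = 0.3826
Sum ≈ 2.5347 → 2.535 bits.

2.535 bits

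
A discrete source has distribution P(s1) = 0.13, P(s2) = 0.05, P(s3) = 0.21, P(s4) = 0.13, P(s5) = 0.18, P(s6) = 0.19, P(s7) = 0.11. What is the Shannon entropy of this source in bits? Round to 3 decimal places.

2.705 bits

H = −Σ pᵢ log₂ pᵢ.
−0.13·log₂(0.13) = 0.3826
−0.05·log₂(0.05) = 0.2161
−0.21·log₂(0.21) = 0.4728
−0.13·log₂(0.13) = 0.3826
−0.18·log₂(0.18) = 0.4453
−0.19·log₂(0.19) = 0.4552
−0.11·log₂(0.11) = 0.3503
Sum ≈ 2.7050 → 2.705 bits.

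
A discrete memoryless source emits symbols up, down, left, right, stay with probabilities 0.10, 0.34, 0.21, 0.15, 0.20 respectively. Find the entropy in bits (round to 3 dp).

H = −Σ pᵢ log₂ pᵢ.
−0.10·log₂(0.10) = 0.3322
−0.34·log₂(0.34) = 0.5292
−0.21·log₂(0.21) = 0.4728
−0.15·log₂(0.15) = 0.4105
−0.20·log₂(0.20) = 0.4644
Sum ≈ 2.2091 → 2.209 bits.

2.209 bits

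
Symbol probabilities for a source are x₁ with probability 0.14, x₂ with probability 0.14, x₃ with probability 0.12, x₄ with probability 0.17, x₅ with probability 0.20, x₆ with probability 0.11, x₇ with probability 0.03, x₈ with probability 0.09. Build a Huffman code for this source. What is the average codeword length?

Repeatedly combine the two least-probable nodes; the expected code length is the sum of the merged weights.
merge 3/100 + 9/100 → 3/25
merge 11/100 + 3/25 → 23/100
merge 3/25 + 7/50 → 13/50
merge 7/50 + 17/100 → 31/100
merge 1/5 + 23/100 → 43/100
merge 13/50 + 31/100 → 57/100
merge 43/100 + 57/100 → 1
L = 3/25 + 23/100 + 13/50 + 31/100 + 43/100 + 57/100 + 1 = 73/25 = 2.92 bits/symbol.

2.92 bits/symbol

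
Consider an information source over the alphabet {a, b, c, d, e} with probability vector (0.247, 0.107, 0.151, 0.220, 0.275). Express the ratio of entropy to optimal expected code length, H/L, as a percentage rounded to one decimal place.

99.6%

Entropy H = −Σ p log₂ p ≈ 2.2479 bits.
Huffman merges: 107/1000+151/1000→129/500; 11/50+247/1000→467/1000; 129/500+11/40→533/1000; 467/1000+533/1000→1. L = 1129/500 ≈ 2.2580.
Efficiency = H/L = 2.2479/2.2580 = 99.6%.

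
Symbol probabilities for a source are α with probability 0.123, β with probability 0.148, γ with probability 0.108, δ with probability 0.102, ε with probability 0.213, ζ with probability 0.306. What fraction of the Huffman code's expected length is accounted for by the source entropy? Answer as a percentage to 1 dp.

Entropy H = −Σ p log₂ p ≈ 2.4605 bits.
Huffman merges: 51/500+27/250→21/100; 123/1000+37/250→271/1000; 21/100+213/1000→423/1000; 271/1000+153/500→577/1000; 423/1000+577/1000→1. L = 2481/1000 ≈ 2.4810.
Efficiency = H/L = 2.4605/2.4810 = 99.2%.

99.2%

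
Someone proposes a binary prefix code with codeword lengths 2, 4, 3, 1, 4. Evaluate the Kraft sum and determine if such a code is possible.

With common denominator 2^4 = 16: Σ 2^(−ℓᵢ) = 4/16 + 1/16 + 2/16 + 8/16 + 1/16 = 16/16 = 1.
Kraft's inequality requires Σ ≤ 1; here Σ = 1 ≤ 1, so such a prefix code exists.

1; yes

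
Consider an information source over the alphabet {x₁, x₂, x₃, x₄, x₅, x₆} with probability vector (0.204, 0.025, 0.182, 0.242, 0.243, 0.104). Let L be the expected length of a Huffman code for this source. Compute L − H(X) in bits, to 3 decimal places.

0.061 bits

Entropy H = −Σ p log₂ p ≈ 2.3792 bits.
Huffman merges: 1/40+13/125→129/1000; 129/1000+91/500→311/1000; 51/250+121/500→223/500; 243/1000+311/1000→277/500; 223/500+277/500→1. L = 61/25 ≈ 2.4400.
L − H = 2.4400 − 2.3792 = 0.061 bits.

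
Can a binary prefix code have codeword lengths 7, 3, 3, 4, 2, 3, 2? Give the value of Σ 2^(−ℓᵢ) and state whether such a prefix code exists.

0.9453125; yes

With common denominator 2^7 = 128: Σ 2^(−ℓᵢ) = 1/128 + 16/128 + 16/128 + 8/128 + 32/128 + 16/128 + 32/128 = 121/128 = 0.9453125.
Kraft's inequality requires Σ ≤ 1; here Σ = 0.9453125 ≤ 1, so such a prefix code exists.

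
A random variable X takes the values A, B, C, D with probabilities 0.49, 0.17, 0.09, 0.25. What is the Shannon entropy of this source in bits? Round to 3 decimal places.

H = −Σ pᵢ log₂ pᵢ.
−0.49·log₂(0.49) = 0.5043
−0.17·log₂(0.17) = 0.4346
−0.09·log₂(0.09) = 0.3127
−0.25·log₂(0.25) = 0.5000
Sum ≈ 1.7515 → 1.752 bits.

1.752 bits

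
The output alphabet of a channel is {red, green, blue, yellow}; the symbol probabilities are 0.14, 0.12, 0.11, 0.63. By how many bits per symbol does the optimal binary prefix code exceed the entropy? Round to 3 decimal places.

0.066 bits

Entropy H = −Σ p log₂ p ≈ 1.5344 bits.
Huffman merges: 11/100+3/25→23/100; 7/50+23/100→37/100; 37/100+63/100→1. L = 8/5 ≈ 1.6000.
L − H = 1.6000 − 1.5344 = 0.066 bits.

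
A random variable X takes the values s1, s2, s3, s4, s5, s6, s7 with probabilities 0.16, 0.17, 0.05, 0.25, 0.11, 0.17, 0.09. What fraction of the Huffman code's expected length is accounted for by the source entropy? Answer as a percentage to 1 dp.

Entropy H = −Σ p log₂ p ≈ 2.6712 bits.
Huffman merges: 1/20+9/100→7/50; 11/100+7/50→1/4; 4/25+17/100→33/100; 17/100+1/4→21/50; 1/4+33/100→29/50; 21/50+29/50→1. L = 68/25 ≈ 2.7200.
Efficiency = H/L = 2.6712/2.7200 = 98.2%.

98.2%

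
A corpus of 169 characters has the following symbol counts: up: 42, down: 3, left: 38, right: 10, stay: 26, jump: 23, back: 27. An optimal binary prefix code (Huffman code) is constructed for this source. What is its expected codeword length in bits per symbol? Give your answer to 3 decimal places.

2.604 bits/symbol

Probabilities are the counts divided by 169.
Repeatedly combine the two least-probable nodes; the expected code length is the sum of the merged weights.
merge 3/169 + 10/169 → 1/13
merge 1/13 + 23/169 → 36/169
merge 2/13 + 27/169 → 53/169
merge 36/169 + 38/169 → 74/169
merge 42/169 + 53/169 → 95/169
merge 74/169 + 95/169 → 1
L = 1/13 + 36/169 + 53/169 + 74/169 + 95/169 + 1 = 440/169 ≈ 2.604 bits/symbol.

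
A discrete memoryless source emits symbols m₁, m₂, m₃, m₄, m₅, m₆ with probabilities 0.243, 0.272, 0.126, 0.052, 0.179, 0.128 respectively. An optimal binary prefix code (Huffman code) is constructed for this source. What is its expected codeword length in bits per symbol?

Repeatedly combine the two least-probable nodes; the expected code length is the sum of the merged weights.
merge 13/250 + 63/500 → 89/500
merge 16/125 + 89/500 → 153/500
merge 179/1000 + 243/1000 → 211/500
merge 34/125 + 153/500 → 289/500
merge 211/500 + 289/500 → 1
L = 89/500 + 153/500 + 211/500 + 289/500 + 1 = 621/250 = 2.484 bits/symbol.

2.484 bits/symbol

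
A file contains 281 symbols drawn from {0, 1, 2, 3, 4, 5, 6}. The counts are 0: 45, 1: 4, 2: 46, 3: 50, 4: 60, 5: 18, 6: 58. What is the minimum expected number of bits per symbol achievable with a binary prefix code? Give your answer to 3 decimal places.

Probabilities are the counts divided by 281.
Repeatedly combine the two least-probable nodes; the expected code length is the sum of the merged weights.
merge 4/281 + 18/281 → 22/281
merge 22/281 + 45/281 → 67/281
merge 46/281 + 50/281 → 96/281
merge 58/281 + 60/281 → 118/281
merge 67/281 + 96/281 → 163/281
merge 118/281 + 163/281 → 1
L = 22/281 + 67/281 + 96/281 + 118/281 + 163/281 + 1 = 747/281 ≈ 2.658 bits/symbol.

2.658 bits/symbol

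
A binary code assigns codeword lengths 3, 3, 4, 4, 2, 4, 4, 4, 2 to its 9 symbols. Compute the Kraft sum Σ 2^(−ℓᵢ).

1.0625

With common denominator 2^4 = 16: Σ 2^(−ℓᵢ) = 2/16 + 2/16 + 1/16 + 1/16 + 4/16 + 1/16 + 1/16 + 1/16 + 4/16 = 17/16 = 1.0625.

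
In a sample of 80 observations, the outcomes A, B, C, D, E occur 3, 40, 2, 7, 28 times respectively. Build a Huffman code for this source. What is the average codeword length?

Probabilities are the counts divided by 80.
Repeatedly combine the two least-probable nodes; the expected code length is the sum of the merged weights.
merge 1/40 + 3/80 → 1/16
merge 1/16 + 7/80 → 3/20
merge 3/20 + 7/20 → 1/2
merge 1/2 + 1/2 → 1
L = 1/16 + 3/20 + 1/2 + 1 = 137/80 = 1.7125 bits/symbol.

1.7125 bits/symbol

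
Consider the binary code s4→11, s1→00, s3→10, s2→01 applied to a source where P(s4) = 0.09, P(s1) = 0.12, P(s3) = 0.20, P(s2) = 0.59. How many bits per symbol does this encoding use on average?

2 bits/symbol

L̄ = Σ pᵢ·ℓᵢ = 0.09·2 + 0.12·2 + 0.20·2 + 0.59·2 = 2 bits/symbol.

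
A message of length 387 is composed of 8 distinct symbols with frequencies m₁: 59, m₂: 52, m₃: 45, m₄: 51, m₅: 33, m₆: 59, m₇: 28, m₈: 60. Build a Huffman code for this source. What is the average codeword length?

Probabilities are the counts divided by 387.
Repeatedly combine the two least-probable nodes; the expected code length is the sum of the merged weights.
merge 28/387 + 11/129 → 61/387
merge 5/43 + 17/129 → 32/129
merge 52/387 + 59/387 → 37/129
merge 59/387 + 20/129 → 119/387
merge 61/387 + 32/129 → 157/387
merge 37/129 + 119/387 → 230/387
merge 157/387 + 230/387 → 1
L = 61/387 + 32/129 + 37/129 + 119/387 + 157/387 + 230/387 + 1 = 3 bits/symbol.

3 bits/symbol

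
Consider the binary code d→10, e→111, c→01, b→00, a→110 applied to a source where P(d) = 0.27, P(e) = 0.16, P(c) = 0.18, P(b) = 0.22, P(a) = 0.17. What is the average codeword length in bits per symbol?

2.33 bits/symbol

L̄ = Σ pᵢ·ℓᵢ = 0.27·2 + 0.16·3 + 0.18·2 + 0.22·2 + 0.17·3 = 2.33 bits/symbol.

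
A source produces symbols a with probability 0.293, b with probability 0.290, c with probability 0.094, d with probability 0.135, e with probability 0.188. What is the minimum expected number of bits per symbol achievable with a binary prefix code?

2.229 bits/symbol

Repeatedly combine the two least-probable nodes; the expected code length is the sum of the merged weights.
merge 47/500 + 27/200 → 229/1000
merge 47/250 + 229/1000 → 417/1000
merge 29/100 + 293/1000 → 583/1000
merge 417/1000 + 583/1000 → 1
L = 229/1000 + 417/1000 + 583/1000 + 1 = 2229/1000 = 2.229 bits/symbol.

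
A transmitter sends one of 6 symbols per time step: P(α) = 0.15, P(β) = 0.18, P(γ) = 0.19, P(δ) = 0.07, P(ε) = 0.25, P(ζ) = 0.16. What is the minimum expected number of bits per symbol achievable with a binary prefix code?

2.56 bits/symbol

Repeatedly combine the two least-probable nodes; the expected code length is the sum of the merged weights.
merge 7/100 + 3/20 → 11/50
merge 4/25 + 9/50 → 17/50
merge 19/100 + 11/50 → 41/100
merge 1/4 + 17/50 → 59/100
merge 41/100 + 59/100 → 1
L = 11/50 + 17/50 + 41/100 + 59/100 + 1 = 64/25 = 2.56 bits/symbol.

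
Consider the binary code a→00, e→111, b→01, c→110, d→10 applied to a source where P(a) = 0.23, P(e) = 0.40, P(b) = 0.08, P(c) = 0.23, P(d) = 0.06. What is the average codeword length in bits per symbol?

L̄ = Σ pᵢ·ℓᵢ = 0.23·2 + 0.40·3 + 0.08·2 + 0.23·3 + 0.06·2 = 2.63 bits/symbol.

2.63 bits/symbol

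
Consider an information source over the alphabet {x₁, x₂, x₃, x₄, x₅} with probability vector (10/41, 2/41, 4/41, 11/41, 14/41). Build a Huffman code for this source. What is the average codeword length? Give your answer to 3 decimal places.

2.146 bits/symbol

Repeatedly combine the two least-probable nodes; the expected code length is the sum of the merged weights.
merge 2/41 + 4/41 → 6/41
merge 6/41 + 10/41 → 16/41
merge 11/41 + 14/41 → 25/41
merge 16/41 + 25/41 → 1
L = 6/41 + 16/41 + 25/41 + 1 = 88/41 ≈ 2.146 bits/symbol.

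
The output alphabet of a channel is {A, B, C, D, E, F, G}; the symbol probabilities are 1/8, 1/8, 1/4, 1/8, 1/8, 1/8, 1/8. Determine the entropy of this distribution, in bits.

2.75 bits

Each probability is a power of 1/2, so log₂(1/p) is an integer.
H = Σ p·log₂(1/p) = 1/8·3 + 1/8·3 + 1/4·2 + 1/8·3 + 1/8·3 + 1/8·3 + 1/8·3 = 2.75 bits.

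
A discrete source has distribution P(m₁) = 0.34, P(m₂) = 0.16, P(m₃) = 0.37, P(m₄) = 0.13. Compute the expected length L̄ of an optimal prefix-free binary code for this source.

Repeatedly combine the two least-probable nodes; the expected code length is the sum of the merged weights.
merge 13/100 + 4/25 → 29/100
merge 29/100 + 17/50 → 63/100
merge 37/100 + 63/100 → 1
L = 29/100 + 63/100 + 1 = 48/25 = 1.92 bits/symbol.

1.92 bits/symbol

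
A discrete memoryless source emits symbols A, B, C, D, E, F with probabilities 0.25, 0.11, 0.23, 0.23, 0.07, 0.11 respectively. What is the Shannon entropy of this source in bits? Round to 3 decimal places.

2.444 bits

H = −Σ pᵢ log₂ pᵢ.
−0.25·log₂(0.25) = 0.5000
−0.11·log₂(0.11) = 0.3503
−0.23·log₂(0.23) = 0.4877
−0.23·log₂(0.23) = 0.4877
−0.07·log₂(0.07) = 0.2686
−0.11·log₂(0.11) = 0.3503
Sum ≈ 2.4445 → 2.444 bits.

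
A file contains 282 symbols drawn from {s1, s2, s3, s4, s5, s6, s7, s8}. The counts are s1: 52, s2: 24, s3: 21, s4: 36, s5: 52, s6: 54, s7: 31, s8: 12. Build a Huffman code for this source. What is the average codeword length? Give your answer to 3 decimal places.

Probabilities are the counts divided by 282.
Repeatedly combine the two least-probable nodes; the expected code length is the sum of the merged weights.
merge 2/47 + 7/94 → 11/94
merge 4/47 + 31/282 → 55/282
merge 11/94 + 6/47 → 23/94
merge 26/141 + 26/141 → 52/141
merge 9/47 + 55/282 → 109/282
merge 23/94 + 52/141 → 173/282
merge 109/282 + 173/282 → 1
L = 11/94 + 55/282 + 23/94 + 52/141 + 109/282 + 173/282 + 1 = 275/94 ≈ 2.926 bits/symbol.

2.926 bits/symbol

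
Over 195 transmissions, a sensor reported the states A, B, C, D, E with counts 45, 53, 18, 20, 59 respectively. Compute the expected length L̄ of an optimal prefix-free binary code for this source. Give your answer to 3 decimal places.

2.195 bits/symbol

Probabilities are the counts divided by 195.
Repeatedly combine the two least-probable nodes; the expected code length is the sum of the merged weights.
merge 6/65 + 4/39 → 38/195
merge 38/195 + 3/13 → 83/195
merge 53/195 + 59/195 → 112/195
merge 83/195 + 112/195 → 1
L = 38/195 + 83/195 + 112/195 + 1 = 428/195 ≈ 2.195 bits/symbol.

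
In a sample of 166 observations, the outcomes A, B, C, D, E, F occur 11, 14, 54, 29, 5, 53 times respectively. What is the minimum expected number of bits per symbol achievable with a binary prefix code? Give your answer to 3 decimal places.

Probabilities are the counts divided by 166.
Repeatedly combine the two least-probable nodes; the expected code length is the sum of the merged weights.
merge 5/166 + 11/166 → 8/83
merge 7/83 + 8/83 → 15/83
merge 29/166 + 15/83 → 59/166
merge 53/166 + 27/83 → 107/166
merge 59/166 + 107/166 → 1
L = 8/83 + 15/83 + 59/166 + 107/166 + 1 = 189/83 ≈ 2.277 bits/symbol.

2.277 bits/symbol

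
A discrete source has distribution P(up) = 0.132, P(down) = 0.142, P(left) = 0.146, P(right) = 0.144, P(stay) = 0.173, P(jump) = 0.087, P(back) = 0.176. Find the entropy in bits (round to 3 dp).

H = −Σ pᵢ log₂ pᵢ.
−0.132·log₂(0.132) = 0.3856
−0.142·log₂(0.142) = 0.3999
−0.146·log₂(0.146) = 0.4053
−0.144·log₂(0.144) = 0.4026
−0.173·log₂(0.173) = 0.4379
−0.087·log₂(0.087) = 0.3065
−0.176·log₂(0.176) = 0.4411
Sum ≈ 2.7789 → 2.779 bits.

2.779 bits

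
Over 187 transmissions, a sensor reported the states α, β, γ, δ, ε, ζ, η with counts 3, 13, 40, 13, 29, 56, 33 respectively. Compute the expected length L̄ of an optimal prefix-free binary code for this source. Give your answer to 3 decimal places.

2.551 bits/symbol

Probabilities are the counts divided by 187.
Repeatedly combine the two least-probable nodes; the expected code length is the sum of the merged weights.
merge 3/187 + 13/187 → 16/187
merge 13/187 + 16/187 → 29/187
merge 29/187 + 29/187 → 58/187
merge 3/17 + 40/187 → 73/187
merge 56/187 + 58/187 → 114/187
merge 73/187 + 114/187 → 1
L = 16/187 + 29/187 + 58/187 + 73/187 + 114/187 + 1 = 477/187 ≈ 2.551 bits/symbol.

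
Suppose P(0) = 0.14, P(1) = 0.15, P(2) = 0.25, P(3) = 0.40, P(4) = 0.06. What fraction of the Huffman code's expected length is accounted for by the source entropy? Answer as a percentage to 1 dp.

Entropy H = −Σ p log₂ p ≈ 2.0800 bits.
Huffman merges: 3/50+7/50→1/5; 3/20+1/5→7/20; 1/4+7/20→3/5; 2/5+3/5→1. L = 43/20 ≈ 2.1500.
Efficiency = H/L = 2.0800/2.1500 = 96.7%.

96.7%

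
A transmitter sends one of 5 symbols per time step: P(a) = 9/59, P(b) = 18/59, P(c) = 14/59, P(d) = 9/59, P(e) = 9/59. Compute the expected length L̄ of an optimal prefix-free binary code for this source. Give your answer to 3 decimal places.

2.305 bits/symbol

Repeatedly combine the two least-probable nodes; the expected code length is the sum of the merged weights.
merge 9/59 + 9/59 → 18/59
merge 9/59 + 14/59 → 23/59
merge 18/59 + 18/59 → 36/59
merge 23/59 + 36/59 → 1
L = 18/59 + 23/59 + 36/59 + 1 = 136/59 ≈ 2.305 bits/symbol.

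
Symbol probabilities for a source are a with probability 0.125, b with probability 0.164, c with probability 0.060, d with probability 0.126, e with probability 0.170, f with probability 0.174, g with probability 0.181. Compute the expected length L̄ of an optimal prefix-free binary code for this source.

2.819 bits/symbol

Repeatedly combine the two least-probable nodes; the expected code length is the sum of the merged weights.
merge 3/50 + 1/8 → 37/200
merge 63/500 + 41/250 → 29/100
merge 17/100 + 87/500 → 43/125
merge 181/1000 + 37/200 → 183/500
merge 29/100 + 43/125 → 317/500
merge 183/500 + 317/500 → 1
L = 37/200 + 29/100 + 43/125 + 183/500 + 317/500 + 1 = 2819/1000 = 2.819 bits/symbol.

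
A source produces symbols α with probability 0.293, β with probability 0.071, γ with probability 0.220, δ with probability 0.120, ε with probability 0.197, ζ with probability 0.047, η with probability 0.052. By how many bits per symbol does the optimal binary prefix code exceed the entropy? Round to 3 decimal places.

Entropy H = −Σ p log₂ p ≈ 2.5283 bits.
Huffman merges: 47/1000+13/250→99/1000; 71/1000+99/1000→17/100; 3/25+17/100→29/100; 197/1000+11/50→417/1000; 29/100+293/1000→583/1000; 417/1000+583/1000→1. L = 2559/1000 ≈ 2.5590.
L − H = 2.5590 − 2.5283 = 0.031 bits.

0.031 bits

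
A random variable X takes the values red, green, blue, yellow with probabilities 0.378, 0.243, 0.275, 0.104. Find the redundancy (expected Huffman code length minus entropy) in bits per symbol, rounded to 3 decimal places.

Entropy H = −Σ p log₂ p ≈ 1.8783 bits.
Huffman merges: 13/125+243/1000→347/1000; 11/40+347/1000→311/500; 189/500+311/500→1. L = 1969/1000 ≈ 1.9690.
L − H = 1.9690 − 1.8783 = 0.091 bits.

0.091 bits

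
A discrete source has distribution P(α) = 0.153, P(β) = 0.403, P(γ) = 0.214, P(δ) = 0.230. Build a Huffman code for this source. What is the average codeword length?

Repeatedly combine the two least-probable nodes; the expected code length is the sum of the merged weights.
merge 153/1000 + 107/500 → 367/1000
merge 23/100 + 367/1000 → 597/1000
merge 403/1000 + 597/1000 → 1
L = 367/1000 + 597/1000 + 1 = 491/250 = 1.964 bits/symbol.

1.964 bits/symbol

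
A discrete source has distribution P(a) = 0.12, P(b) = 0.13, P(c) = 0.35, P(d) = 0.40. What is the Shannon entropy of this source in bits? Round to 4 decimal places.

1.8086 bits

H = −Σ pᵢ log₂ pᵢ.
−0.12·log₂(0.12) = 0.3671
−0.13·log₂(0.13) = 0.3826
−0.35·log₂(0.35) = 0.5301
−0.40·log₂(0.40) = 0.5288
Sum ≈ 1.8086 → 1.8086 bits.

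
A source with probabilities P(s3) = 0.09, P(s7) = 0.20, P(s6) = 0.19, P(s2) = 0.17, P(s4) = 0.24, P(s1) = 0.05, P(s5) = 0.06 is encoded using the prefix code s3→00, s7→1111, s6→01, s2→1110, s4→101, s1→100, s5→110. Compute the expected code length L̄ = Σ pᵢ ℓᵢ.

L̄ = Σ pᵢ·ℓᵢ = 0.09·2 + 0.20·4 + 0.19·2 + 0.17·4 + 0.24·3 + 0.05·3 + 0.06·3 = 3.09 bits/symbol.

3.09 bits/symbol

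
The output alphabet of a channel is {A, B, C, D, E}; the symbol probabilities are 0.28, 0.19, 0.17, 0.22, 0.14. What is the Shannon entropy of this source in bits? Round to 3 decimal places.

2.282 bits

H = −Σ pᵢ log₂ pᵢ.
−0.28·log₂(0.28) = 0.5142
−0.19·log₂(0.19) = 0.4552
−0.17·log₂(0.17) = 0.4346
−0.22·log₂(0.22) = 0.4806
−0.14·log₂(0.14) = 0.3971
Sum ≈ 2.2817 → 2.282 bits.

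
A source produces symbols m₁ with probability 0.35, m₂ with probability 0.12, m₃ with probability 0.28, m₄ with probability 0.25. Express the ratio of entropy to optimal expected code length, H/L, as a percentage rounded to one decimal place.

Entropy H = −Σ p log₂ p ≈ 1.9114 bits.
Huffman merges: 3/25+1/4→37/100; 7/25+7/20→63/100; 37/100+63/100→1. L = 2 ≈ 2.0000.
Efficiency = H/L = 1.9114/2.0000 = 95.6%.

95.6%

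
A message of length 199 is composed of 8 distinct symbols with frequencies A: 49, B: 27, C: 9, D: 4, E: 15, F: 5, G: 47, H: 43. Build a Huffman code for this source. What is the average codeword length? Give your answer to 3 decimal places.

Probabilities are the counts divided by 199.
Repeatedly combine the two least-probable nodes; the expected code length is the sum of the merged weights.
merge 4/199 + 5/199 → 9/199
merge 9/199 + 9/199 → 18/199
merge 15/199 + 18/199 → 33/199
merge 27/199 + 33/199 → 60/199
merge 43/199 + 47/199 → 90/199
merge 49/199 + 60/199 → 109/199
merge 90/199 + 109/199 → 1
L = 9/199 + 18/199 + 33/199 + 60/199 + 90/199 + 109/199 + 1 = 518/199 ≈ 2.603 bits/symbol.

2.603 bits/symbol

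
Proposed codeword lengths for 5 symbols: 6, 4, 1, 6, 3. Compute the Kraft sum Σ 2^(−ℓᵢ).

With common denominator 2^6 = 64: Σ 2^(−ℓᵢ) = 1/64 + 4/64 + 32/64 + 1/64 + 8/64 = 46/64 = 0.71875.

0.71875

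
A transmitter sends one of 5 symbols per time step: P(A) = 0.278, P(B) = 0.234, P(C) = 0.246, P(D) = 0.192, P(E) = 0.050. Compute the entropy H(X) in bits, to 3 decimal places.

2.175 bits

H = −Σ pᵢ log₂ pᵢ.
−0.278·log₂(0.278) = 0.5134
−0.234·log₂(0.234) = 0.4903
−0.246·log₂(0.246) = 0.4977
−0.192·log₂(0.192) = 0.4571
−0.050·log₂(0.050) = 0.2161
Sum ≈ 2.1747 → 2.175 bits.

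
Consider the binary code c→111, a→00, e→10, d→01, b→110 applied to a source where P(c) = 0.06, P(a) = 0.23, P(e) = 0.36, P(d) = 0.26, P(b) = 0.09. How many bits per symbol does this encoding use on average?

L̄ = Σ pᵢ·ℓᵢ = 0.06·3 + 0.23·2 + 0.36·2 + 0.26·2 + 0.09·3 = 2.15 bits/symbol.

2.15 bits/symbol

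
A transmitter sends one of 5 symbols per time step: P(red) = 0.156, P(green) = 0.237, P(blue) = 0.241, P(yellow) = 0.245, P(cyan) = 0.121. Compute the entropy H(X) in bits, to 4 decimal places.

2.2710 bits

H = −Σ pᵢ log₂ pᵢ.
−0.156·log₂(0.156) = 0.4181
−0.237·log₂(0.237) = 0.4923
−0.241·log₂(0.241) = 0.4947
−0.245·log₂(0.245) = 0.4971
−0.121·log₂(0.121) = 0.3687
Sum ≈ 2.2710 → 2.2710 bits.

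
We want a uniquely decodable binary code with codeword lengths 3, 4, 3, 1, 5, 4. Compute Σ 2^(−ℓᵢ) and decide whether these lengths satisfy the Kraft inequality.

0.90625; yes

With common denominator 2^5 = 32: Σ 2^(−ℓᵢ) = 4/32 + 2/32 + 4/32 + 16/32 + 1/32 + 2/32 = 29/32 = 0.90625.
Kraft's inequality requires Σ ≤ 1; here Σ = 0.90625 ≤ 1, so such a prefix code exists.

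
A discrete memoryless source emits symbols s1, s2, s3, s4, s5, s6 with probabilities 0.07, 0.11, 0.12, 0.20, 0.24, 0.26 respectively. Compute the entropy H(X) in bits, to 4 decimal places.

2.4497 bits

H = −Σ pᵢ log₂ pᵢ.
−0.07·log₂(0.07) = 0.2686
−0.11·log₂(0.11) = 0.3503
−0.12·log₂(0.12) = 0.3671
−0.20·log₂(0.20) = 0.4644
−0.24·log₂(0.24) = 0.4941
−0.26·log₂(0.26) = 0.5053
Sum ≈ 2.4497 → 2.4497 bits.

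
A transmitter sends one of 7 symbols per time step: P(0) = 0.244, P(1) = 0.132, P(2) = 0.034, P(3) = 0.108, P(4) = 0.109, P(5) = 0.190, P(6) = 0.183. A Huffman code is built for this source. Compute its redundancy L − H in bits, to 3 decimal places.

Entropy H = −Σ p log₂ p ≈ 2.6469 bits.
Huffman merges: 17/500+27/250→71/500; 109/1000+33/250→241/1000; 71/500+183/1000→13/40; 19/100+241/1000→431/1000; 61/250+13/40→569/1000; 431/1000+569/1000→1. L = 677/250 ≈ 2.7080.
L − H = 2.7080 − 2.6469 = 0.061 bits.

0.061 bits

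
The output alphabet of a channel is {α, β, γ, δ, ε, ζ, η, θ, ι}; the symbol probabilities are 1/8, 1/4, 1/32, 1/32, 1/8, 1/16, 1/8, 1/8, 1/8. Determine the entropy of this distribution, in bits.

Each probability is a power of 1/2, so log₂(1/p) is an integer.
H = Σ p·log₂(1/p) = 1/8·3 + 1/4·2 + 1/32·5 + 1/32·5 + 1/8·3 + 1/16·4 + 1/8·3 + 1/8·3 + 1/8·3 = 2.9375 bits.

2.9375 bits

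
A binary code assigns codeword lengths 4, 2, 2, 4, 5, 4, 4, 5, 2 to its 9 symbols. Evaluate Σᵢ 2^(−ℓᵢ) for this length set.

1.0625

With common denominator 2^5 = 32: Σ 2^(−ℓᵢ) = 2/32 + 8/32 + 8/32 + 2/32 + 1/32 + 2/32 + 2/32 + 1/32 + 8/32 = 34/32 = 1.0625.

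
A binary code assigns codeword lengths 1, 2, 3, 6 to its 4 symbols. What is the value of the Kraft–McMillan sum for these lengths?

With common denominator 2^6 = 64: Σ 2^(−ℓᵢ) = 32/64 + 16/64 + 8/64 + 1/64 = 57/64 = 0.890625.

0.890625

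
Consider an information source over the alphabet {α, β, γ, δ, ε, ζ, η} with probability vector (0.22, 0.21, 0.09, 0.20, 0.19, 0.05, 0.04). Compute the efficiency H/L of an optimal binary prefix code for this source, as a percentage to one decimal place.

Entropy H = −Σ p log₂ p ≈ 2.5875 bits.
Huffman merges: 1/25+1/20→9/100; 9/100+9/100→9/50; 9/50+19/100→37/100; 1/5+21/100→41/100; 11/50+37/100→59/100; 41/100+59/100→1. L = 66/25 ≈ 2.6400.
Efficiency = H/L = 2.5875/2.6400 = 98.0%.

98.0%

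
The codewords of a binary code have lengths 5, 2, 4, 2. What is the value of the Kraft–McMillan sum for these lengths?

0.59375

With common denominator 2^5 = 32: Σ 2^(−ℓᵢ) = 1/32 + 8/32 + 2/32 + 8/32 = 19/32 = 0.59375.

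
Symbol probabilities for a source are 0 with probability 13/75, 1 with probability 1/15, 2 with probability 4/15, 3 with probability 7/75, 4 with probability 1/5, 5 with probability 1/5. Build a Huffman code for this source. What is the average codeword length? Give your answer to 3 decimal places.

2.493 bits/symbol

Repeatedly combine the two least-probable nodes; the expected code length is the sum of the merged weights.
merge 1/15 + 7/75 → 4/25
merge 4/25 + 13/75 → 1/3
merge 1/5 + 1/5 → 2/5
merge 4/15 + 1/3 → 3/5
merge 2/5 + 3/5 → 1
L = 4/25 + 1/3 + 2/5 + 3/5 + 1 = 187/75 ≈ 2.493 bits/symbol.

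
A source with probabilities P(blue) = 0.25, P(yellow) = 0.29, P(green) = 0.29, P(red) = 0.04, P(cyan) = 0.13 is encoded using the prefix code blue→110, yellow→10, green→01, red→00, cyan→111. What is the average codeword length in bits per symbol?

L̄ = Σ pᵢ·ℓᵢ = 0.25·3 + 0.29·2 + 0.29·2 + 0.04·2 + 0.13·3 = 2.38 bits/symbol.

2.38 bits/symbol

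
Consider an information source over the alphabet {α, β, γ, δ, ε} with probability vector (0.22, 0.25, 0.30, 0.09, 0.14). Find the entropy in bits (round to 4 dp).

H = −Σ pᵢ log₂ pᵢ.
−0.22·log₂(0.22) = 0.4806
−0.25·log₂(0.25) = 0.5000
−0.30·log₂(0.30) = 0.5211
−0.09·log₂(0.09) = 0.3127
−0.14·log₂(0.14) = 0.3971
Sum ≈ 2.2114 → 2.2114 bits.

2.2114 bits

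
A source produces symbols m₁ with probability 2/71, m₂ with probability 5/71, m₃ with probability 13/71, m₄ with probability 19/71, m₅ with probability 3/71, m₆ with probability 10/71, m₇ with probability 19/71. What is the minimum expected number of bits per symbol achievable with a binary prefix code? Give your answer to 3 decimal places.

2.493 bits/symbol

Repeatedly combine the two least-probable nodes; the expected code length is the sum of the merged weights.
merge 2/71 + 3/71 → 5/71
merge 5/71 + 5/71 → 10/71
merge 10/71 + 10/71 → 20/71
merge 13/71 + 19/71 → 32/71
merge 19/71 + 20/71 → 39/71
merge 32/71 + 39/71 → 1
L = 5/71 + 10/71 + 20/71 + 32/71 + 39/71 + 1 = 177/71 ≈ 2.493 bits/symbol.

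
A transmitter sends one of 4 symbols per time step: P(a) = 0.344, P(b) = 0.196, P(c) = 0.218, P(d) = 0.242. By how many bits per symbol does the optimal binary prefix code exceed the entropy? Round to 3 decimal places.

Entropy H = −Σ p log₂ p ≈ 1.9648 bits.
Huffman merges: 49/250+109/500→207/500; 121/500+43/125→293/500; 207/500+293/500→1. L = 2 ≈ 2.0000.
L − H = 2.0000 − 1.9648 = 0.035 bits.

0.035 bits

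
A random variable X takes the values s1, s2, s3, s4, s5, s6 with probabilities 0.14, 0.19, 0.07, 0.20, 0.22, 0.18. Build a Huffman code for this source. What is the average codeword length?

Repeatedly combine the two least-probable nodes; the expected code length is the sum of the merged weights.
merge 7/100 + 7/50 → 21/100
merge 9/50 + 19/100 → 37/100
merge 1/5 + 21/100 → 41/100
merge 11/50 + 37/100 → 59/100
merge 41/100 + 59/100 → 1
L = 21/100 + 37/100 + 41/100 + 59/100 + 1 = 129/50 = 2.58 bits/symbol.

2.58 bits/symbol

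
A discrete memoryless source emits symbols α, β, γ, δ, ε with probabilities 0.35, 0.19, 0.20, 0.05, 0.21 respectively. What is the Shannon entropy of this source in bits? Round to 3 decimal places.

H = −Σ pᵢ log₂ pᵢ.
−0.35·log₂(0.35) = 0.5301
−0.19·log₂(0.19) = 0.4552
−0.20·log₂(0.20) = 0.4644
−0.05·log₂(0.05) = 0.2161
−0.21·log₂(0.21) = 0.4728
Sum ≈ 2.1386 → 2.139 bits.

2.139 bits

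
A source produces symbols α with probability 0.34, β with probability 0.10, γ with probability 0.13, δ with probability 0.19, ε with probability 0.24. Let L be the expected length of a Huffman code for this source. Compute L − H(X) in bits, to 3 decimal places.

0.037 bits

Entropy H = −Σ p log₂ p ≈ 2.1934 bits.
Huffman merges: 1/10+13/100→23/100; 19/100+23/100→21/50; 6/25+17/50→29/50; 21/50+29/50→1. L = 223/100 ≈ 2.2300.
L − H = 2.2300 − 2.1934 = 0.037 bits.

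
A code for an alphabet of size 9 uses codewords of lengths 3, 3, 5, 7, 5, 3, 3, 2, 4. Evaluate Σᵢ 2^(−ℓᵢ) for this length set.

0.8828125

With common denominator 2^7 = 128: Σ 2^(−ℓᵢ) = 16/128 + 16/128 + 4/128 + 1/128 + 4/128 + 16/128 + 16/128 + 32/128 + 8/128 = 113/128 = 0.8828125.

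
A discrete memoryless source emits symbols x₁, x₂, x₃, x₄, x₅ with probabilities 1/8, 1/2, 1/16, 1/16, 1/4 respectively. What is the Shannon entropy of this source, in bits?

Each probability is a power of 1/2, so log₂(1/p) is an integer.
H = Σ p·log₂(1/p) = 1/8·3 + 1/2·1 + 1/16·4 + 1/16·4 + 1/4·2 = 1.875 bits.

1.875 bits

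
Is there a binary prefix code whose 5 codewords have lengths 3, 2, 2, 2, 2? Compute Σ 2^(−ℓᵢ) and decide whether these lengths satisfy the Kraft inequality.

1.125; no

With common denominator 2^3 = 8: Σ 2^(−ℓᵢ) = 1/8 + 2/8 + 2/8 + 2/8 + 2/8 = 9/8 = 1.125.
Kraft's inequality requires Σ ≤ 1; here Σ = 1.125 > 1, so no such prefix code exists.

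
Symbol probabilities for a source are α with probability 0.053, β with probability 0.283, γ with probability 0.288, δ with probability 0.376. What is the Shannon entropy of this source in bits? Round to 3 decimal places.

1.788 bits

H = −Σ pᵢ log₂ pᵢ.
−0.053·log₂(0.053) = 0.2246
−0.283·log₂(0.283) = 0.5154
−0.288·log₂(0.288) = 0.5172
−0.376·log₂(0.376) = 0.5306
Sum ≈ 1.7878 → 1.788 bits.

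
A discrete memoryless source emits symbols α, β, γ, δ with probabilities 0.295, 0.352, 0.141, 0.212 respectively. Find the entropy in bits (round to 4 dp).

H = −Σ pᵢ log₂ pᵢ.
−0.295·log₂(0.295) = 0.5196
−0.352·log₂(0.352) = 0.5302
−0.141·log₂(0.141) = 0.3985
−0.212·log₂(0.212) = 0.4744
Sum ≈ 1.9227 → 1.9227 bits.

1.9227 bits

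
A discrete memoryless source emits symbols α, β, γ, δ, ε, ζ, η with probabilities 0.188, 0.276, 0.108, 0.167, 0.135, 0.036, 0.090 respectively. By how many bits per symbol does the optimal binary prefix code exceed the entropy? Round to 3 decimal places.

Entropy H = −Σ p log₂ p ≈ 2.6192 bits.
Huffman merges: 9/250+9/100→63/500; 27/250+63/500→117/500; 27/200+167/1000→151/500; 47/250+117/500→211/500; 69/250+151/500→289/500; 211/500+289/500→1. L = 1331/500 ≈ 2.6620.
L − H = 2.6620 − 2.6192 = 0.043 bits.

0.043 bits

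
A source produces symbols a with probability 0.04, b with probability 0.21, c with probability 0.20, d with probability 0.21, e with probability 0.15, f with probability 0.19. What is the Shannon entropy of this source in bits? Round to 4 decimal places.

2.4616 bits

H = −Σ pᵢ log₂ pᵢ.
−0.04·log₂(0.04) = 0.1858
−0.21·log₂(0.21) = 0.4728
−0.20·log₂(0.20) = 0.4644
−0.21·log₂(0.21) = 0.4728
−0.15·log₂(0.15) = 0.4105
−0.19·log₂(0.19) = 0.4552
Sum ≈ 2.4616 → 2.4616 bits.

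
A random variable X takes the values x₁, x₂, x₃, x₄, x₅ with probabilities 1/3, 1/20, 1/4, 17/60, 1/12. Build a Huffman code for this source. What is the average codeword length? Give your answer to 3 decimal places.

Repeatedly combine the two least-probable nodes; the expected code length is the sum of the merged weights.
merge 1/20 + 1/12 → 2/15
merge 2/15 + 1/4 → 23/60
merge 17/60 + 1/3 → 37/60
merge 23/60 + 37/60 → 1
L = 2/15 + 23/60 + 37/60 + 1 = 32/15 ≈ 2.133 bits/symbol.

2.133 bits/symbol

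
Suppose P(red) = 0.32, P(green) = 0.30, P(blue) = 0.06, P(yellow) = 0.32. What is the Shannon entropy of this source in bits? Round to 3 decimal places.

H = −Σ pᵢ log₂ pᵢ.
−0.32·log₂(0.32) = 0.5260
−0.30·log₂(0.30) = 0.5211
−0.06·log₂(0.06) = 0.2435
−0.32·log₂(0.32) = 0.5260
Sum ≈ 1.8167 → 1.817 bits.

1.817 bits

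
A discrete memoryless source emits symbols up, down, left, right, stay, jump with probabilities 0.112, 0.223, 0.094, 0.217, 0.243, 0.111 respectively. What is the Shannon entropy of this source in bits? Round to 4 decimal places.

2.4835 bits

H = −Σ pᵢ log₂ pᵢ.
−0.112·log₂(0.112) = 0.3537
−0.223·log₂(0.223) = 0.4828
−0.094·log₂(0.094) = 0.3207
−0.217·log₂(0.217) = 0.4783
−0.243·log₂(0.243) = 0.4960
−0.111·log₂(0.111) = 0.3520
Sum ≈ 2.4835 → 2.4835 bits.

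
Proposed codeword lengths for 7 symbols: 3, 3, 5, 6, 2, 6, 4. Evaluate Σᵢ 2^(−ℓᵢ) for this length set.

0.625

With common denominator 2^6 = 64: Σ 2^(−ℓᵢ) = 8/64 + 8/64 + 2/64 + 1/64 + 16/64 + 1/64 + 4/64 = 40/64 = 0.625.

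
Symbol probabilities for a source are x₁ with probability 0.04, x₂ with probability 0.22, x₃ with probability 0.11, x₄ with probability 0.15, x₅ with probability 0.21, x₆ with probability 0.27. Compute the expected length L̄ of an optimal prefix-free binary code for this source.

Repeatedly combine the two least-probable nodes; the expected code length is the sum of the merged weights.
merge 1/25 + 11/100 → 3/20
merge 3/20 + 3/20 → 3/10
merge 21/100 + 11/50 → 43/100
merge 27/100 + 3/10 → 57/100
merge 43/100 + 57/100 → 1
L = 3/20 + 3/10 + 43/100 + 57/100 + 1 = 49/20 = 2.45 bits/symbol.

2.45 bits/symbol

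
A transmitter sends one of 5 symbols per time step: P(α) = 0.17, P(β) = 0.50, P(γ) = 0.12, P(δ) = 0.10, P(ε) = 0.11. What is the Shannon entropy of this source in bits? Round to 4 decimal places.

1.9841 bits

H = −Σ pᵢ log₂ pᵢ.
−0.17·log₂(0.17) = 0.4346
−0.50·log₂(0.50) = 0.5000
−0.12·log₂(0.12) = 0.3671
−0.10·log₂(0.10) = 0.3322
−0.11·log₂(0.11) = 0.3503
Sum ≈ 1.9841 → 1.9841 bits.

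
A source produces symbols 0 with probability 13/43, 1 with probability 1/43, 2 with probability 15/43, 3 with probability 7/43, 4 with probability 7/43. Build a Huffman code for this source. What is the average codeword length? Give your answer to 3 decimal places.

Repeatedly combine the two least-probable nodes; the expected code length is the sum of the merged weights.
merge 1/43 + 7/43 → 8/43
merge 7/43 + 8/43 → 15/43
merge 13/43 + 15/43 → 28/43
merge 15/43 + 28/43 → 1
L = 8/43 + 15/43 + 28/43 + 1 = 94/43 ≈ 2.186 bits/symbol.

2.186 bits/symbol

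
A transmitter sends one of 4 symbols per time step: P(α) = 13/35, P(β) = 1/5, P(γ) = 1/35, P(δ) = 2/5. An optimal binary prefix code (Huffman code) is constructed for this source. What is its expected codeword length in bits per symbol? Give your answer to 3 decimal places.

1.829 bits/symbol

Repeatedly combine the two least-probable nodes; the expected code length is the sum of the merged weights.
merge 1/35 + 1/5 → 8/35
merge 8/35 + 13/35 → 3/5
merge 2/5 + 3/5 → 1
L = 8/35 + 3/5 + 1 = 64/35 ≈ 1.829 bits/symbol.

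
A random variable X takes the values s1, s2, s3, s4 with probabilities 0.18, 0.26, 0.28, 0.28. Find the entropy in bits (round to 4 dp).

H = −Σ pᵢ log₂ pᵢ.
−0.18·log₂(0.18) = 0.4453
−0.26·log₂(0.26) = 0.5053
−0.28·log₂(0.28) = 0.5142
−0.28·log₂(0.28) = 0.5142
Sum ≈ 1.9790 → 1.9790 bits.

1.9790 bits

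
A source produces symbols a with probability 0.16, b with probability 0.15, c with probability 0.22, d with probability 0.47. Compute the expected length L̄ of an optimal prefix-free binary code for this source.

Repeatedly combine the two least-probable nodes; the expected code length is the sum of the merged weights.
merge 3/20 + 4/25 → 31/100
merge 11/50 + 31/100 → 53/100
merge 47/100 + 53/100 → 1
L = 31/100 + 53/100 + 1 = 46/25 = 1.84 bits/symbol.

1.84 bits/symbol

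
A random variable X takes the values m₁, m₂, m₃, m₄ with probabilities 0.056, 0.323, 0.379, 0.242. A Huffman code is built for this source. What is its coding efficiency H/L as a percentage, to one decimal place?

93.0%

Entropy H = −Σ p log₂ p ≈ 1.7853 bits.
Huffman merges: 7/125+121/500→149/500; 149/500+323/1000→621/1000; 379/1000+621/1000→1. L = 1919/1000 ≈ 1.9190.
Efficiency = H/L = 1.7853/1.9190 = 93.0%.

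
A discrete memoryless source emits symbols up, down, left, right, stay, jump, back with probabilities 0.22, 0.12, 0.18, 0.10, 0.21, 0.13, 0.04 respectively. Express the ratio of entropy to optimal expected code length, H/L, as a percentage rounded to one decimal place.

98.4%

Entropy H = −Σ p log₂ p ≈ 2.6664 bits.
Huffman merges: 1/25+1/10→7/50; 3/25+13/100→1/4; 7/50+9/50→8/25; 21/100+11/50→43/100; 1/4+8/25→57/100; 43/100+57/100→1. L = 271/100 ≈ 2.7100.
Efficiency = H/L = 2.6664/2.7100 = 98.4%.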